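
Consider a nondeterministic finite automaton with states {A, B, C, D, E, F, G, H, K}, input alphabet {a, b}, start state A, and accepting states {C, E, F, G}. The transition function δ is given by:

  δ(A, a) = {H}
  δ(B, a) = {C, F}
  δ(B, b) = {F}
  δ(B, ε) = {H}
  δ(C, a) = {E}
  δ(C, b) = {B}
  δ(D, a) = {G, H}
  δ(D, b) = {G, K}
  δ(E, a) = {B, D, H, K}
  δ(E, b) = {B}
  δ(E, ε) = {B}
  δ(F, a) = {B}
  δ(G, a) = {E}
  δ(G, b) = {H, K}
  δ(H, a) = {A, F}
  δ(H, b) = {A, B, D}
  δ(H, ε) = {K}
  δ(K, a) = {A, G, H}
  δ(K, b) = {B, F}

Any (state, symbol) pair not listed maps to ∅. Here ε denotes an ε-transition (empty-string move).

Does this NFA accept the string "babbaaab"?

No

Start in {A}.
Read 'b': A→∅; now ∅.
The set is empty and remains empty for the remaining 7 symbols.
The final set ∅ contains no accepting state.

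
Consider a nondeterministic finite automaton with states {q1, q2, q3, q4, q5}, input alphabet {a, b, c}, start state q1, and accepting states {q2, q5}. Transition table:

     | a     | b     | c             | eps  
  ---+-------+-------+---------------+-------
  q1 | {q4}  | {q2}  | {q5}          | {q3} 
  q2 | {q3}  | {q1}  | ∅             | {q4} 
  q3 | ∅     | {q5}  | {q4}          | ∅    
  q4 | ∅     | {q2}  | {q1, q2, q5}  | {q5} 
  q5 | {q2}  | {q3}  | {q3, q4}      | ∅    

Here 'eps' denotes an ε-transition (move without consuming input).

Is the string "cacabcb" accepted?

Start: ε-closure({q1}) = {q1, q3}.
Read 'c': q1→{q5}, q3→{q4}; now {q4, q5}.
Read 'a': q4→∅, q5→{q2}; union {q2}; ε-closure = {q2, q4, q5}.
Read 'c': q2→∅, q4→{q1, q2, q5}, q5→{q3, q4}; now {q1, q2, q3, q4, q5}.
Read 'a': q1→{q4}, q2→{q3}, q3→∅, q4→∅, q5→{q2}; union {q2, q3, q4}; ε-closure = {q2, q3, q4, q5}.
Read 'b': q2→{q1}, q3→{q5}, q4→{q2}, q5→{q3}; union {q1, q2, q3, q5}; ε-closure = {q1, q2, q3, q4, q5}.
Read 'c': q1→{q5}, q2→∅, q3→{q4}, q4→{q1, q2, q5}, q5→{q3, q4}; now {q1, q2, q3, q4, q5}.
Read 'b': q1→{q2}, q2→{q1}, q3→{q5}, q4→{q2}, q5→{q3}; union {q1, q2, q3, q5}; ε-closure = {q1, q2, q3, q4, q5}.
The final set {q1, q2, q3, q4, q5} contains the accepting states q2, q5.

Yes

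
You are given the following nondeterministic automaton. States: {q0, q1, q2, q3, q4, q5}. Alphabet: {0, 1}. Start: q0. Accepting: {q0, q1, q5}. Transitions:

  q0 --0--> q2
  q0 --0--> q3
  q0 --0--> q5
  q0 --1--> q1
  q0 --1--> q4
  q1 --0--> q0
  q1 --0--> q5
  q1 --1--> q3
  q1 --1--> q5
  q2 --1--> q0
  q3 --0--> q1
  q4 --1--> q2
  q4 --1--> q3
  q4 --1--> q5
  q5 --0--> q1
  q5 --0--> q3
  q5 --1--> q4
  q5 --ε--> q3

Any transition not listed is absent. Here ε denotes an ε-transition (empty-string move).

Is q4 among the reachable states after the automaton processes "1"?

Start in {q0}.
Read '1': q0→{q1, q4}; now {q1, q4}.
State q4 is in {q1, q4}.

Yes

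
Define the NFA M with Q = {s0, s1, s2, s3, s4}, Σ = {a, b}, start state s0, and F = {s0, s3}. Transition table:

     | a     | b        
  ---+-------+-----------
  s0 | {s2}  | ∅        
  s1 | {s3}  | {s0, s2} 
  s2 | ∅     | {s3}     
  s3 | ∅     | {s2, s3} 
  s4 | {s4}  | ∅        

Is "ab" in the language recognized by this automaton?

Yes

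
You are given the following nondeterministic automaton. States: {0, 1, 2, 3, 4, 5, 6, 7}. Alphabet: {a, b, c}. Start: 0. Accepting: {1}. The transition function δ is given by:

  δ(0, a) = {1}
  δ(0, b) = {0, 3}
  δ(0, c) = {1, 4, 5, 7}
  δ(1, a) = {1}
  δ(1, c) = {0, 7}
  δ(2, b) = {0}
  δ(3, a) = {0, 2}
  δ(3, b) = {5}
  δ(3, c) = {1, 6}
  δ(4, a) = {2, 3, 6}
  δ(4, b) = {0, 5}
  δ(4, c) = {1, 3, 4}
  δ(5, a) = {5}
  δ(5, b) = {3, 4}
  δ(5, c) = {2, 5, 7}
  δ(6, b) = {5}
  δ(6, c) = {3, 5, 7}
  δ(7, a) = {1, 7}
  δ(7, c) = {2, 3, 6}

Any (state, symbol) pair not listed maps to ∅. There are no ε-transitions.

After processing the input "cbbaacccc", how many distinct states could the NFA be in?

8

Start in {0}.
Read 'c': 0→{1, 4, 5, 7}; now {1, 4, 5, 7}.
Read 'b': 1→∅, 4→{0, 5}, 5→{3, 4}, 7→∅; now {0, 3, 4, 5}.
Read 'b': 0→{0, 3}, 3→{5}, 4→{0, 5}, 5→{3, 4}; now {0, 3, 4, 5}.
Read 'a': 0→{1}, 3→{0, 2}, 4→{2, 3, 6}, 5→{5}; now {0, 1, 2, 3, 5, 6}.
Read 'a': 0→{1}, 1→{1}, 2→∅, 3→{0, 2}, 5→{5}, 6→∅; now {0, 1, 2, 5}.
Read 'c': 0→{1, 4, 5, 7}, 1→{0, 7}, 2→∅, 5→{2, 5, 7}; now {0, 1, 2, 4, 5, 7}.
Read 'c': 0→{1, 4, 5, 7}, 1→{0, 7}, 2→∅, 4→{1, 3, 4}, 5→{2, 5, 7}, 7→{2, 3, 6}; now {0, 1, 2, 3, 4, 5, 6, 7}.
Read 'c': 0→{1, 4, 5, 7}, 1→{0, 7}, 2→∅, 3→{1, 6}, 4→{1, 3, 4}, 5→{2, 5, 7}, 6→{3, 5, 7}, 7→{2, 3, 6}; now {0, 1, 2, 3, 4, 5, 6, 7}.
Read 'c': 0→{1, 4, 5, 7}, 1→{0, 7}, 2→∅, 3→{1, 6}, 4→{1, 3, 4}, 5→{2, 5, 7}, 6→{3, 5, 7}, 7→{2, 3, 6}; now {0, 1, 2, 3, 4, 5, 6, 7}.
That set has 8 states.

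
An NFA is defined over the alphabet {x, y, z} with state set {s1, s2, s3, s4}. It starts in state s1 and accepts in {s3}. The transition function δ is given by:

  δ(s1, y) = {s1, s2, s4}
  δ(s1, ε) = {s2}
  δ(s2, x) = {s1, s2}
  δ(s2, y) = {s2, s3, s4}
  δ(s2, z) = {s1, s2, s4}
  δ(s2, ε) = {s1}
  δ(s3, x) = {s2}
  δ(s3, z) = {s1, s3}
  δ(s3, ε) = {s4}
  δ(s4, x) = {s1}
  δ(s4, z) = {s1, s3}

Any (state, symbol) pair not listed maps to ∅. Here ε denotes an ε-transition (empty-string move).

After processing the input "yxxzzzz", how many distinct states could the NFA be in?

Start: ε-closure({s1}) = {s1, s2}.
Read 'y': {s1, s2} → {s1, s2, s3, s4}.
Read 'x': {s1, s2, s3, s4} → {s1, s2}.
Read 'x': {s1, s2} → {s1, s2}.
Read 'z': {s1, s2} → {s1, s2, s4}.
Read 'z': {s1, s2, s4} → {s1, s2, s3, s4}.
Read 'z': {s1, s2, s3, s4} → {s1, s2, s3, s4}.
Read 'z': {s1, s2, s3, s4} → {s1, s2, s3, s4}.
That set has 4 states.

4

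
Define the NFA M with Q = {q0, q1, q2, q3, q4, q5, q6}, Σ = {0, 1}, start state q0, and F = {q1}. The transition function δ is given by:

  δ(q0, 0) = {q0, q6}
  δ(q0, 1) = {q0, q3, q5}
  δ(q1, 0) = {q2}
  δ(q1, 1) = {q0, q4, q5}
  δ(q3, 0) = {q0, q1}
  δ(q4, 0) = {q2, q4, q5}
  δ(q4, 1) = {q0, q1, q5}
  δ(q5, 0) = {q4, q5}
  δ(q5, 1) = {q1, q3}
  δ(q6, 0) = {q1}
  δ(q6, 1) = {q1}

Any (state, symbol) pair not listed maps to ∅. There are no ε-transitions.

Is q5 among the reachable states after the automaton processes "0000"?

Start in {q0}.
Read '0': {q0} → {q0, q6}.
Read '0': {q0, q6} → {q0, q1, q6}.
Read '0': {q0, q1, q6} → {q0, q1, q2, q6}.
Read '0': {q0, q1, q2, q6} → {q0, q1, q2, q6}.
State q5 is not in {q0, q1, q2, q6}.

No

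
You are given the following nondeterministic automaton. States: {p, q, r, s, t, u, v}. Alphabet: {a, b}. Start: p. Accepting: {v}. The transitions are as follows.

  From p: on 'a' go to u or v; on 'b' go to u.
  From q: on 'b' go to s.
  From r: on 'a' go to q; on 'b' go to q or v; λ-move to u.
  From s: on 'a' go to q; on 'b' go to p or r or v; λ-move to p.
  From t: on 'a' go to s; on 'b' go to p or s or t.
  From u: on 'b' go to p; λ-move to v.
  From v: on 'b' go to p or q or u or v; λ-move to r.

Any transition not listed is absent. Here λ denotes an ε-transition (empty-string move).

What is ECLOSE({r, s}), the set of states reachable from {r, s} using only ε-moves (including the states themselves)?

{p, r, s, u, v}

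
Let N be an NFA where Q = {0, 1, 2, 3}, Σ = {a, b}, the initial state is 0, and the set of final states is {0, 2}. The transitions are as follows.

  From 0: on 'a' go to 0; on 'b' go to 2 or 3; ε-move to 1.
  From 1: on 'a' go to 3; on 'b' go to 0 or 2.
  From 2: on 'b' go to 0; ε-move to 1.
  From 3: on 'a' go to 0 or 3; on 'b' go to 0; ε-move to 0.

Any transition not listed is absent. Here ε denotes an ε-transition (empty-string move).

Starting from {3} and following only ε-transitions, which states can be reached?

Begin with {3}.
ε-move 3 → 0; add 0.
ε-move 0 → 1; add 1.

{0, 1, 3}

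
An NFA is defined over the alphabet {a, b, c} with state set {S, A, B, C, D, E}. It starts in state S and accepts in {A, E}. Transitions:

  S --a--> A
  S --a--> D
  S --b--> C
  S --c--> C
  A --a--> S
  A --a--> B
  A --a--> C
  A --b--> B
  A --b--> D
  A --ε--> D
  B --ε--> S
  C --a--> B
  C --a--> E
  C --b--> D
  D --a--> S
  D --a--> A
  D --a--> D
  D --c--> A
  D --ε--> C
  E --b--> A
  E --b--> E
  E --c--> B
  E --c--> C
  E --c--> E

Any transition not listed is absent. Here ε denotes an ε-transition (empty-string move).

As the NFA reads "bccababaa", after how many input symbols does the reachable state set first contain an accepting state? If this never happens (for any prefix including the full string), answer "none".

Start in {S}.
Read 'b': S→{C}; now {C}.
Read 'c': C→∅; now ∅.
The set is empty and remains empty for the remaining 7 symbols.
No reachable set along the way intersects F.

none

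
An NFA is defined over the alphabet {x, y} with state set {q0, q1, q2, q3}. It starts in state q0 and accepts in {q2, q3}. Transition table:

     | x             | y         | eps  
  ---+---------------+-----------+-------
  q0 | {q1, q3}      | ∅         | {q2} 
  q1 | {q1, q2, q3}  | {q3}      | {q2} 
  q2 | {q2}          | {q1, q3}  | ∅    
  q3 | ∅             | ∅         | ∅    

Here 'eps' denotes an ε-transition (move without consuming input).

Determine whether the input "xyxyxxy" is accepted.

Start: ε-closure({q0}) = {q0, q2}.
Read 'x': q0→{q1, q3}, q2→{q2}; now {q1, q2, q3}.
Read 'y': q1→{q3}, q2→{q1, q3}, q3→∅; union {q1, q3}; ε-closure = {q1, q2, q3}.
Read 'x': q1→{q1, q2, q3}, q2→{q2}, q3→∅; now {q1, q2, q3}.
Read 'y': q1→{q3}, q2→{q1, q3}, q3→∅; union {q1, q3}; ε-closure = {q1, q2, q3}.
Read 'x': q1→{q1, q2, q3}, q2→{q2}, q3→∅; now {q1, q2, q3}.
Read 'x': q1→{q1, q2, q3}, q2→{q2}, q3→∅; now {q1, q2, q3}.
Read 'y': q1→{q3}, q2→{q1, q3}, q3→∅; union {q1, q3}; ε-closure = {q1, q2, q3}.
The final set {q1, q2, q3} contains the accepting states q2, q3.

Yes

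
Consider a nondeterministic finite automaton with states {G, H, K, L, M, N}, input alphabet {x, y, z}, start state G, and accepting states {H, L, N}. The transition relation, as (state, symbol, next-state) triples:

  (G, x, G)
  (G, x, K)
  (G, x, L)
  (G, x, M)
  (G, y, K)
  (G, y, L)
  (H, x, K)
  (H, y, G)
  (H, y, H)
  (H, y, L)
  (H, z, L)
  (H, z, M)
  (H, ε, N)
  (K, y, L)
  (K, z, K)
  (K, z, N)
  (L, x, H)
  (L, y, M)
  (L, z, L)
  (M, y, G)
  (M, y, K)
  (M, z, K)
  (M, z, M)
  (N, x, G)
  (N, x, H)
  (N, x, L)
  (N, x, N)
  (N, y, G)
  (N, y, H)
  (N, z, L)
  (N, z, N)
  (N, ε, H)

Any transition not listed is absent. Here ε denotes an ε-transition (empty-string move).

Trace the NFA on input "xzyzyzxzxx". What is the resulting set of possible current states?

{G, H, K, L, M, N}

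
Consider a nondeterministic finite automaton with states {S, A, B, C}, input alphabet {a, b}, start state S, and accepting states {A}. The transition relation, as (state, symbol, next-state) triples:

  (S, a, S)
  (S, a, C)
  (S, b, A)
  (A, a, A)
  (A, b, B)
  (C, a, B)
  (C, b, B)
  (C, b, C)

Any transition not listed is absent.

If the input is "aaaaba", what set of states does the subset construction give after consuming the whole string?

Start in {S}.
Read 'a': {S} → {S, C}.
Read 'a': {S, C} → {S, B, C}.
Read 'a': {S, B, C} → {S, B, C}.
Read 'a': {S, B, C} → {S, B, C}.
Read 'b': {S, B, C} → {A, B, C}.
Read 'a': {A, B, C} → {A, B}.

{A, B}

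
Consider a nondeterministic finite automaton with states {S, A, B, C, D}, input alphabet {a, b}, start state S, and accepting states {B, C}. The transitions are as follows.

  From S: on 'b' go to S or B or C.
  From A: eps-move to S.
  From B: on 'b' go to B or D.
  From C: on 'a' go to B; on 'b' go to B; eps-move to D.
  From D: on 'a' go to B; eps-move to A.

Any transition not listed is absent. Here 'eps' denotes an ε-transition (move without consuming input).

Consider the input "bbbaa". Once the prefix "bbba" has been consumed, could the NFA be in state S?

Start in {S}.
Read 'b': S→{S, B, C}; union {S, B, C}; ε-closure = {S, A, B, C, D}.
Read 'b': S→{S, B, C}, A→∅, B→{B, D}, C→{B}, D→∅; union {S, B, C, D}; ε-closure = {S, A, B, C, D}.
Read 'b': S→{S, B, C}, A→∅, B→{B, D}, C→{B}, D→∅; union {S, B, C, D}; ε-closure = {S, A, B, C, D}.
Read 'a': S→∅, A→∅, B→∅, C→{B}, D→{B}; now {B}.
State S is not in {B}.

No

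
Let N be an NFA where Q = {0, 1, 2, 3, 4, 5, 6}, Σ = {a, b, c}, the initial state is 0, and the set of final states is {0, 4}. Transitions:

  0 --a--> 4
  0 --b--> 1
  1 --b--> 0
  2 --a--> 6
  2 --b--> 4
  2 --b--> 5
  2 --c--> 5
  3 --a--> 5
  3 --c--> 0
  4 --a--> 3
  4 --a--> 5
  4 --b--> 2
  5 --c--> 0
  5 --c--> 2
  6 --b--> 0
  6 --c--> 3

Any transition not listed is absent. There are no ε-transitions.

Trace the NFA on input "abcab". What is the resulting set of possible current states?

∅

Start in {0}.
Read 'a': {0} → {4}.
Read 'b': {4} → {2}.
Read 'c': {2} → {5}.
Read 'a': {5} → ∅.
The set is empty and remains empty for the remaining 1 symbol.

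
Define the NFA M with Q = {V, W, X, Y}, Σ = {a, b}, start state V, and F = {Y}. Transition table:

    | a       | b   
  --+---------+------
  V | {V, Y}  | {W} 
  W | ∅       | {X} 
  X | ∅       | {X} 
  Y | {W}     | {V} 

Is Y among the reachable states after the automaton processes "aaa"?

Yes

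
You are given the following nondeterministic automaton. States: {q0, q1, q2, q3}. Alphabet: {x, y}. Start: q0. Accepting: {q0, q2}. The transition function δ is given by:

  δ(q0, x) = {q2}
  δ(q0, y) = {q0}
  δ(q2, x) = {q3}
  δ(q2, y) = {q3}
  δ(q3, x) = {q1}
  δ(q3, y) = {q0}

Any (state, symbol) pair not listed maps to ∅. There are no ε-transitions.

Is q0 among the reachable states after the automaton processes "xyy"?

Start in {q0}.
Read 'x': {q0} → {q2}.
Read 'y': {q2} → {q3}.
Read 'y': {q3} → {q0}.
State q0 is in {q0}.

Yes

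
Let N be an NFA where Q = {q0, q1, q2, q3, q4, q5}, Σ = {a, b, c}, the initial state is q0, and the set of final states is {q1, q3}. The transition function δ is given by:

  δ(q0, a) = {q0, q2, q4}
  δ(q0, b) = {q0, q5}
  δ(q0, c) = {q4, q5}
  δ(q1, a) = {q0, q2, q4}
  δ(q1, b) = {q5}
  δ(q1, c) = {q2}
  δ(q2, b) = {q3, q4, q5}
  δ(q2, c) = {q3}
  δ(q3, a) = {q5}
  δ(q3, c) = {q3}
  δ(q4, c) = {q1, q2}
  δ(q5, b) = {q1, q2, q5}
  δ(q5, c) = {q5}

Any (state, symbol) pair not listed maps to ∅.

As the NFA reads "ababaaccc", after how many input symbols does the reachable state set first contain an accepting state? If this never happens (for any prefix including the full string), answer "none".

Start in {q0}.
Read 'a': q0→{q0, q2, q4}; now {q0, q2, q4}.
Read 'b': q0→{q0, q5}, q2→{q3, q4, q5}, q4→∅; now {q0, q3, q4, q5}.
None of the earlier sets intersect F, but {q0, q3, q4, q5} does.

2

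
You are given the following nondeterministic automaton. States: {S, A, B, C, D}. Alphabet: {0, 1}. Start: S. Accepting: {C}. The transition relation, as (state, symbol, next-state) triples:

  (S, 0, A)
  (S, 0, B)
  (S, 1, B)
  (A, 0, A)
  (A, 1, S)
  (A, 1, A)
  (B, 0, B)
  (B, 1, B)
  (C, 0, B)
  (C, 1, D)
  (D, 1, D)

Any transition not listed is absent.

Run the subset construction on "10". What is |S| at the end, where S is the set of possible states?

1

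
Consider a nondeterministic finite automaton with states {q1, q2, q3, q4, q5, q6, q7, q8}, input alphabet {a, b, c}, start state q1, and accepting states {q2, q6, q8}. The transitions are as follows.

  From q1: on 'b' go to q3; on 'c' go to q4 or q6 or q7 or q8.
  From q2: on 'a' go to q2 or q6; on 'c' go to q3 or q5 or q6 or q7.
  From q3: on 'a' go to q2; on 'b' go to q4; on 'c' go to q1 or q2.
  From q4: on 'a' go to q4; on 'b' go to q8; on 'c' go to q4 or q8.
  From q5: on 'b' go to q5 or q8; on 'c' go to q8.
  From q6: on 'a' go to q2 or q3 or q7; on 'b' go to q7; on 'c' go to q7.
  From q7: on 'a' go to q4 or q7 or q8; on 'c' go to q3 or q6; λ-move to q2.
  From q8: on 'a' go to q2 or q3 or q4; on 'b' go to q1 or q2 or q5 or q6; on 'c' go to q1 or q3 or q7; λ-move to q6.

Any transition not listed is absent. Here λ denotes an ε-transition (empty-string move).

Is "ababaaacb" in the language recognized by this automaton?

No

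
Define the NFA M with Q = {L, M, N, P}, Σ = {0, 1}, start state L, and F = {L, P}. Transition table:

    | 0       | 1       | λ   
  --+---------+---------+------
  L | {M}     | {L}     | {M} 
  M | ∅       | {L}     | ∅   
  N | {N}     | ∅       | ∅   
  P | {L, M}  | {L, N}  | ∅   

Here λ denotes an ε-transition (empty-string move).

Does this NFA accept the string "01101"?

Start: ε-closure({L}) = {L, M}.
Read '0': L→{M}, M→∅; now {M}.
Read '1': M→{L}; union {L}; ε-closure = {L, M}.
Read '1': L→{L}, M→{L}; union {L}; ε-closure = {L, M}.
Read '0': L→{M}, M→∅; now {M}.
Read '1': M→{L}; union {L}; ε-closure = {L, M}.
The final set {L, M} contains the accepting state L.

Yes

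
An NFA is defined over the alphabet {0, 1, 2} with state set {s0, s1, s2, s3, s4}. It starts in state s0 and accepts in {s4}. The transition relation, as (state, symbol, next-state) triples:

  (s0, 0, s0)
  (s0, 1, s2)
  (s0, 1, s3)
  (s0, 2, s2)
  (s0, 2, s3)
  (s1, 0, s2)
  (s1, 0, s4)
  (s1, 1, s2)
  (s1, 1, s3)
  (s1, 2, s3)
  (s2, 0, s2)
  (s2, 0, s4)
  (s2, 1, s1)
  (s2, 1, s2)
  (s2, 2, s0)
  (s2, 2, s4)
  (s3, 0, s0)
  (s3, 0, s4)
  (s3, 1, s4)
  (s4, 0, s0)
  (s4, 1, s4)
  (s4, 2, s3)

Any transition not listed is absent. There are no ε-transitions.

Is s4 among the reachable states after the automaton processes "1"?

No

Start in {s0}.
Read '1': {s0} → {s2, s3}.
State s4 is not in {s2, s3}.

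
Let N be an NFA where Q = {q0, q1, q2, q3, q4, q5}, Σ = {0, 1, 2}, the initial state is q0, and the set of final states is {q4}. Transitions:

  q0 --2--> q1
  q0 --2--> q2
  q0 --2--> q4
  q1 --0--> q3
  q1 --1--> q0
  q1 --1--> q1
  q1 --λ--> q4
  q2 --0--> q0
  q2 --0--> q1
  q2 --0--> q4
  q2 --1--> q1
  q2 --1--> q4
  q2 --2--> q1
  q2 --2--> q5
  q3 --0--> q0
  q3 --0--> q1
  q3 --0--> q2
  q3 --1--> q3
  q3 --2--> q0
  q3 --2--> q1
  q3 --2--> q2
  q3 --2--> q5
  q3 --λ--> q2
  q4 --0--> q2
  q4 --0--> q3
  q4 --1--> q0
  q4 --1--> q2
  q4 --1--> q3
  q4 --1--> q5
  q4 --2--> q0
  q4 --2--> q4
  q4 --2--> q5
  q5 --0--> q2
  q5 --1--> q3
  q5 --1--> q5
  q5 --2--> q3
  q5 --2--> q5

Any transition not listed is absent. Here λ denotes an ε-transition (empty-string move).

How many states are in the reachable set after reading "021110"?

0

Start in {q0}.
Read '0': {q0} → ∅.
The set is empty and remains empty for the remaining 5 symbols.
That set has 0 states.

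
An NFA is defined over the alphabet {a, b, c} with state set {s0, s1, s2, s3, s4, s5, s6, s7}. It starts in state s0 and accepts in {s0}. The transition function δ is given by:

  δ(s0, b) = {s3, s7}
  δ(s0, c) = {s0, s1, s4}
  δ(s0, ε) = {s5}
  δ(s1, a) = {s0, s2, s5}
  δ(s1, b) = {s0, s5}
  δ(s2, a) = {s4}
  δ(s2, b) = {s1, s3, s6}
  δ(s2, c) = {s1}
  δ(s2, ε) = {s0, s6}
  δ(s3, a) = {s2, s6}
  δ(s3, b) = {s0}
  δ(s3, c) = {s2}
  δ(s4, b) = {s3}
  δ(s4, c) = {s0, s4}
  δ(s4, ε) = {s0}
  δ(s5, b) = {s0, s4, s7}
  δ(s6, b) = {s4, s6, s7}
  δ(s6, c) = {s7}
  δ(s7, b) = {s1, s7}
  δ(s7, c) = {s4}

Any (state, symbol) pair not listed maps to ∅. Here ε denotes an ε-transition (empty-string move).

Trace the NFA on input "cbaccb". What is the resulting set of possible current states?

{s0, s3, s4, s5, s7}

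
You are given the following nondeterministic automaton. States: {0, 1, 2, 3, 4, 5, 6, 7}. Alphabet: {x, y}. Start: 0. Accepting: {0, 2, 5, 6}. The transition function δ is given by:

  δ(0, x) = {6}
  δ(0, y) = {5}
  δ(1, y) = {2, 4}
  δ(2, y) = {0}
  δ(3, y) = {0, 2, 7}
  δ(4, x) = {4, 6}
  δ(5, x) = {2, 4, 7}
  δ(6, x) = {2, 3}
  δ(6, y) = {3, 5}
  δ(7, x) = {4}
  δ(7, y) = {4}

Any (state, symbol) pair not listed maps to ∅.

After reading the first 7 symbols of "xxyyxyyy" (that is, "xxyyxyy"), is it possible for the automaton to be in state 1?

No

Start in {0}.
Read 'x': 0→{6}; now {6}.
Read 'x': 6→{2, 3}; now {2, 3}.
Read 'y': 2→{0}, 3→{0, 2, 7}; now {0, 2, 7}.
Read 'y': 0→{5}, 2→{0}, 7→{4}; now {0, 4, 5}.
Read 'x': 0→{6}, 4→{4, 6}, 5→{2, 4, 7}; now {2, 4, 6, 7}.
Read 'y': 2→{0}, 4→∅, 6→{3, 5}, 7→{4}; now {0, 3, 4, 5}.
Read 'y': 0→{5}, 3→{0, 2, 7}, 4→∅, 5→∅; now {0, 2, 5, 7}.
State 1 is not in {0, 2, 5, 7}.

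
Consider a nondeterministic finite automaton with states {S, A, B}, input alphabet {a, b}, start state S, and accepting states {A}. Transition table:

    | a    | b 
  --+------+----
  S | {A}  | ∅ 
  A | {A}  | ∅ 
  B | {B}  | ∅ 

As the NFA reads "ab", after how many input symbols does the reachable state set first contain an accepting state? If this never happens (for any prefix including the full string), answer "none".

1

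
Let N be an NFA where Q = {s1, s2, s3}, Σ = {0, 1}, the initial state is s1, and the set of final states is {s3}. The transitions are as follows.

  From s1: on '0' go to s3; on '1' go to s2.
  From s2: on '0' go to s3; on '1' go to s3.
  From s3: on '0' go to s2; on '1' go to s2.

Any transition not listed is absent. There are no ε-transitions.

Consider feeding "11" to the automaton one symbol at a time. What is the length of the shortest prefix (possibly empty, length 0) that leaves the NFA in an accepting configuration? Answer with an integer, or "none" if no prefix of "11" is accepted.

2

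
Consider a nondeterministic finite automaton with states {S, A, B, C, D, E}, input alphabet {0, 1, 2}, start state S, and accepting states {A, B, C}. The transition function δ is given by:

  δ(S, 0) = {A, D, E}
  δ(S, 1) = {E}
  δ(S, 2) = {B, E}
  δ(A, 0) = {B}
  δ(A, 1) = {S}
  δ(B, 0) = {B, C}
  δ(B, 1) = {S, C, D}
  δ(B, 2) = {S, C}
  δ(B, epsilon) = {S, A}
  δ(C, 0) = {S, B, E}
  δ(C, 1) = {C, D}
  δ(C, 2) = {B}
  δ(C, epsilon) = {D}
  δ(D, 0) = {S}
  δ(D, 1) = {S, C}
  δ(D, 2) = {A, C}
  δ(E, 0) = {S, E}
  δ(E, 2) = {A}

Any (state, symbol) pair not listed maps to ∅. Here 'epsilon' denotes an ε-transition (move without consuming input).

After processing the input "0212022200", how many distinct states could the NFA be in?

6

Start in {S}.
Read '0': {S} → {A, D, E}.
Read '2': {A, D, E} → {A, C, D}.
Read '1': {A, C, D} → {S, C, D}.
Read '2': {S, C, D} → {S, A, B, C, D, E}.
Read '0': {S, A, B, C, D, E} → {S, A, B, C, D, E}.
Read '2': {S, A, B, C, D, E} → {S, A, B, C, D, E}.
Read '2': {S, A, B, C, D, E} → {S, A, B, C, D, E}.
Read '2': {S, A, B, C, D, E} → {S, A, B, C, D, E}.
Read '0': {S, A, B, C, D, E} → {S, A, B, C, D, E}.
Read '0': {S, A, B, C, D, E} → {S, A, B, C, D, E}.
That set has 6 states.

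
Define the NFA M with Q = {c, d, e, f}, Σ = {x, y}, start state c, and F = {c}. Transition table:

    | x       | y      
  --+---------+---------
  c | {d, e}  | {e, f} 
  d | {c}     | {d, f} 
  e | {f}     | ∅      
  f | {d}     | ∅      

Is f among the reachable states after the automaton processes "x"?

No

Start in {c}.
Read 'x': c→{d, e}; now {d, e}.
State f is not in {d, e}.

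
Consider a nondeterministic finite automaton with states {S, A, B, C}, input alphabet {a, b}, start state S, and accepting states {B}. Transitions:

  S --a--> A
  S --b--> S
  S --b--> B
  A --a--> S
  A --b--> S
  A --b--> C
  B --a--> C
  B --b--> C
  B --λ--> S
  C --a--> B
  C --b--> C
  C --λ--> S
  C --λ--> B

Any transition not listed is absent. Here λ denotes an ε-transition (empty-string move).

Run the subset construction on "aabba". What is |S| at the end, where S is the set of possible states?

4

Start in {S}.
Read 'a': S→{A}; now {A}.
Read 'a': A→{S}; now {S}.
Read 'b': S→{S, B}; now {S, B}.
Read 'b': S→{S, B}, B→{C}; now {S, B, C}.
Read 'a': S→{A}, B→{C}, C→{B}; union {A, B, C}; ε-closure = {S, A, B, C}.
That set has 4 states.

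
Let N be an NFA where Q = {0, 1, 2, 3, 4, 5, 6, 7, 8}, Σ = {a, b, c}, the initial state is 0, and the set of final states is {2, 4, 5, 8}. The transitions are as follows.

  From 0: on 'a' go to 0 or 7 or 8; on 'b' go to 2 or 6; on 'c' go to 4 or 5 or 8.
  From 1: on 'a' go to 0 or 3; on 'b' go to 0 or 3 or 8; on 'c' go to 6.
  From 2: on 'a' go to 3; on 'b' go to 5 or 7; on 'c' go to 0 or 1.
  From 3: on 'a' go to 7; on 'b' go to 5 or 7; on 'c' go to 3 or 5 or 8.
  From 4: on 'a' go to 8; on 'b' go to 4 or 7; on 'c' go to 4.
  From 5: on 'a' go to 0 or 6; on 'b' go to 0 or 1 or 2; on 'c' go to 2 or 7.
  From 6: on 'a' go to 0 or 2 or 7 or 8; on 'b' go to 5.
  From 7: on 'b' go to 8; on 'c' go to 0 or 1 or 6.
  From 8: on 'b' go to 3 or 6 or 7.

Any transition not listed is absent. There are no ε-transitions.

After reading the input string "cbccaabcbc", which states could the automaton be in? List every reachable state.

{0, 1, 2, 3, 4, 5, 6, 7, 8}

Start in {0}.
Read 'c': {0} → {4, 5, 8}.
Read 'b': {4, 5, 8} → {0, 1, 2, 3, 4, 6, 7}.
Read 'c': {0, 1, 2, 3, 4, 6, 7} → {0, 1, 3, 4, 5, 6, 8}.
Read 'c': {0, 1, 3, 4, 5, 6, 8} → {2, 3, 4, 5, 6, 7, 8}.
Read 'a': {2, 3, 4, 5, 6, 7, 8} → {0, 2, 3, 6, 7, 8}.
Read 'a': {0, 2, 3, 6, 7, 8} → {0, 2, 3, 7, 8}.
Read 'b': {0, 2, 3, 7, 8} → {2, 3, 5, 6, 7, 8}.
Read 'c': {2, 3, 5, 6, 7, 8} → {0, 1, 2, 3, 5, 6, 7, 8}.
Read 'b': {0, 1, 2, 3, 5, 6, 7, 8} → {0, 1, 2, 3, 5, 6, 7, 8}.
Read 'c': {0, 1, 2, 3, 5, 6, 7, 8} → {0, 1, 2, 3, 4, 5, 6, 7, 8}.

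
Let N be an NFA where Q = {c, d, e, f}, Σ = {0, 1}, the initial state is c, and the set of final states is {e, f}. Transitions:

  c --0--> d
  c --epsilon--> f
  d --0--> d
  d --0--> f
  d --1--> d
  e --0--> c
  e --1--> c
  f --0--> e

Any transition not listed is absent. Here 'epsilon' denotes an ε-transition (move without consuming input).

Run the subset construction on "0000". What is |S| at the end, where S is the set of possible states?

Start: ε-closure({c}) = {c, f}.
Read '0': c→{d}, f→{e}; now {d, e}.
Read '0': d→{d, f}, e→{c}; now {c, d, f}.
Read '0': c→{d}, d→{d, f}, f→{e}; now {d, e, f}.
Read '0': d→{d, f}, e→{c}, f→{e}; now {c, d, e, f}.
That set has 4 states.

4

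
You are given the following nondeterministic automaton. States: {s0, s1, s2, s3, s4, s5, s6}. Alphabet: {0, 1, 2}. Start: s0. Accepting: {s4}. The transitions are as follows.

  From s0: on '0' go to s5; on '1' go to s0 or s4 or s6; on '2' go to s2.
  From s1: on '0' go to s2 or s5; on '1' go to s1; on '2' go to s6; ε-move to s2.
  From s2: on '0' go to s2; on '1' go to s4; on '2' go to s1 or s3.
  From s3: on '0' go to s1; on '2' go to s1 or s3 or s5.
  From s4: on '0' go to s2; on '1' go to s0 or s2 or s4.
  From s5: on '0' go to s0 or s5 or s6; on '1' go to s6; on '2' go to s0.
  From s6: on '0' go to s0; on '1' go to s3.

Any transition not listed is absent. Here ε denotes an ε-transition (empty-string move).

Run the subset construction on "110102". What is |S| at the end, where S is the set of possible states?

4

Start in {s0}.
Read '1': {s0} → {s0, s4, s6}.
Read '1': {s0, s4, s6} → {s0, s2, s3, s4, s6}.
Read '0': {s0, s2, s3, s4, s6} → {s0, s1, s2, s5}.
Read '1': {s0, s1, s2, s5} → {s0, s1, s2, s4, s6}.
Read '0': {s0, s1, s2, s4, s6} → {s0, s2, s5}.
Read '2': {s0, s2, s5} → {s0, s1, s2, s3}.
That set has 4 states.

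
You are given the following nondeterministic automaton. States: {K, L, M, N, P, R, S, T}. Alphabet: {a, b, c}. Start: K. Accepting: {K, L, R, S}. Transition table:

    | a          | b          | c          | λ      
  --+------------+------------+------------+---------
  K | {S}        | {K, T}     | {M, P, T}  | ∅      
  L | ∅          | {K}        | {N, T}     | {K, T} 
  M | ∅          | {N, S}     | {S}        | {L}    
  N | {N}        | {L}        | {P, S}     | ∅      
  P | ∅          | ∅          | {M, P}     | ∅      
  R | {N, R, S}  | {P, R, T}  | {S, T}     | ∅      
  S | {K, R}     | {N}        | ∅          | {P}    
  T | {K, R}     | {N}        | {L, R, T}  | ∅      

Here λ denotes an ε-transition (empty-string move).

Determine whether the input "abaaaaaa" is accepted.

No

Start in {K}.
Read 'a': K→{S}; union {S}; ε-closure = {P, S}.
Read 'b': P→∅, S→{N}; now {N}.
Read 'a': N→{N}; now {N}.
Read 'a': N→{N}; now {N}.
Read 'a': N→{N}; now {N}.
Read 'a': N→{N}; now {N}.
Read 'a': N→{N}; now {N}.
Read 'a': N→{N}; now {N}.
The final set {N} contains no accepting state.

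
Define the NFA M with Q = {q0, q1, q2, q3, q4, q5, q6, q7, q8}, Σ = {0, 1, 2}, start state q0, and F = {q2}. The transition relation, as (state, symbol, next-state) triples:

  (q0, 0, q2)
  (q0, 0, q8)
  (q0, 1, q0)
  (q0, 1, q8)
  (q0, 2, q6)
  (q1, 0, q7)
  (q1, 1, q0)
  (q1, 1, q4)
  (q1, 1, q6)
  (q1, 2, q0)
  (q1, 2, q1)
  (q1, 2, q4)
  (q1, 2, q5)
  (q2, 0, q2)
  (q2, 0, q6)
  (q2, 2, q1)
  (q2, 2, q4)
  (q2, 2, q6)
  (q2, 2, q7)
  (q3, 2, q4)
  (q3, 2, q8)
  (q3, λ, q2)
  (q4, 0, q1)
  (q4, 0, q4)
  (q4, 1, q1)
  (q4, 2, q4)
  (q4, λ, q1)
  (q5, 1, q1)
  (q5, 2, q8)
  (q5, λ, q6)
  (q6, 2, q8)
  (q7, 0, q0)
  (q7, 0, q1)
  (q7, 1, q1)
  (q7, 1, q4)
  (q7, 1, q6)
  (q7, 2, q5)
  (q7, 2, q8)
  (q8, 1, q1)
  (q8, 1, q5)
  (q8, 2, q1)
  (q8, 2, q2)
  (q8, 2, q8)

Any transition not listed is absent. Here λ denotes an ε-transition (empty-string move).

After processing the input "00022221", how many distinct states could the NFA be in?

6

Start in {q0}.
Read '0': {q0} → {q2, q8}.
Read '0': {q2, q8} → {q2, q6}.
Read '0': {q2, q6} → {q2, q6}.
Read '2': {q2, q6} → {q1, q4, q6, q7, q8}.
Read '2': {q1, q4, q6, q7, q8} → {q0, q1, q2, q4, q5, q6, q8}.
Read '2': {q0, q1, q2, q4, q5, q6, q8} → {q0, q1, q2, q4, q5, q6, q7, q8}.
Read '2': {q0, q1, q2, q4, q5, q6, q7, q8} → {q0, q1, q2, q4, q5, q6, q7, q8}.
Read '1': {q0, q1, q2, q4, q5, q6, q7, q8} → {q0, q1, q4, q5, q6, q8}.
That set has 6 states.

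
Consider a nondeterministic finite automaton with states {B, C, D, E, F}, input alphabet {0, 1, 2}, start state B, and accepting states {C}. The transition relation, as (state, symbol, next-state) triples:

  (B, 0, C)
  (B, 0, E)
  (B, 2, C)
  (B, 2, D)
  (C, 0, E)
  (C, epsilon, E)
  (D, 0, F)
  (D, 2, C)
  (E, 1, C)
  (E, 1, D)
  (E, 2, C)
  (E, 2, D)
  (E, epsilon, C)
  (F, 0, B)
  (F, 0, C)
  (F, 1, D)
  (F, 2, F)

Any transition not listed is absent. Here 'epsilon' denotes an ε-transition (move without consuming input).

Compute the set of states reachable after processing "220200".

Start in {B}.
Read '2': B→{C, D}; union {C, D}; ε-closure = {C, D, E}.
Read '2': C→∅, D→{C}, E→{C, D}; union {C, D}; ε-closure = {C, D, E}.
Read '0': C→{E}, D→{F}, E→∅; union {E, F}; ε-closure = {C, E, F}.
Read '2': C→∅, E→{C, D}, F→{F}; union {C, D, F}; ε-closure = {C, D, E, F}.
Read '0': C→{E}, D→{F}, E→∅, F→{B, C}; now {B, C, E, F}.
Read '0': B→{C, E}, C→{E}, E→∅, F→{B, C}; now {B, C, E}.

{B, C, E}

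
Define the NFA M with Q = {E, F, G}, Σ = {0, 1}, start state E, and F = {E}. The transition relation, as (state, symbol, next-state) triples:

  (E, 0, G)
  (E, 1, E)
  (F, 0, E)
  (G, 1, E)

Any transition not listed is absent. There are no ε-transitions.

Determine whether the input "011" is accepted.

Yes

Start in {E}.
Read '0': {E} → {G}.
Read '1': {G} → {E}.
Read '1': {E} → {E}.
The final set {E} contains the accepting state E.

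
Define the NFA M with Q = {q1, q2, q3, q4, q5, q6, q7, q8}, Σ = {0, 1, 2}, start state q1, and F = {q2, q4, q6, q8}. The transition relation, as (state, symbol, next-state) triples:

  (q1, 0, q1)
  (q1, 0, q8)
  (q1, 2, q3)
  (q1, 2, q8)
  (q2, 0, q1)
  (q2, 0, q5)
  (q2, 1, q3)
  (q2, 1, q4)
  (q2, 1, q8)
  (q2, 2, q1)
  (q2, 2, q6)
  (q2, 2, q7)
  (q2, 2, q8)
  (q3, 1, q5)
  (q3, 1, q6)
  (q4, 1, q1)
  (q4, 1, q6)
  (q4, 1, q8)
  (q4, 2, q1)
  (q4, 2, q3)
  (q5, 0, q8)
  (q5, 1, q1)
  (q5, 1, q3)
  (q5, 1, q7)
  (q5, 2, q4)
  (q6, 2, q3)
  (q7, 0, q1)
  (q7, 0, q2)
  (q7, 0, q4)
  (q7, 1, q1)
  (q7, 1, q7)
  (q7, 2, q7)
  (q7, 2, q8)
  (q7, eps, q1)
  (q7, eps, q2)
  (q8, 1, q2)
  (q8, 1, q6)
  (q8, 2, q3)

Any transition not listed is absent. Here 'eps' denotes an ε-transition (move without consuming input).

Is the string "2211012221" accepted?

Yes

Start in {q1}.
Read '2': q1→{q3, q8}; now {q3, q8}.
Read '2': q3→∅, q8→{q3}; now {q3}.
Read '1': q3→{q5, q6}; now {q5, q6}.
Read '1': q5→{q1, q3, q7}, q6→∅; union {q1, q3, q7}; ε-closure = {q1, q2, q3, q7}.
Read '0': q1→{q1, q8}, q2→{q1, q5}, q3→∅, q7→{q1, q2, q4}; now {q1, q2, q4, q5, q8}.
Read '1': q1→∅, q2→{q3, q4, q8}, q4→{q1, q6, q8}, q5→{q1, q3, q7}, q8→{q2, q6}; now {q1, q2, q3, q4, q6, q7, q8}.
Read '2': q1→{q3, q8}, q2→{q1, q6, q7, q8}, q3→∅, q4→{q1, q3}, q6→{q3}, q7→{q7, q8}, q8→{q3}; union {q1, q3, q6, q7, q8}; ε-closure = {q1, q2, q3, q6, q7, q8}.
Read '2': q1→{q3, q8}, q2→{q1, q6, q7, q8}, q3→∅, q6→{q3}, q7→{q7, q8}, q8→{q3}; union {q1, q3, q6, q7, q8}; ε-closure = {q1, q2, q3, q6, q7, q8}.
Read '2': q1→{q3, q8}, q2→{q1, q6, q7, q8}, q3→∅, q6→{q3}, q7→{q7, q8}, q8→{q3}; union {q1, q3, q6, q7, q8}; ε-closure = {q1, q2, q3, q6, q7, q8}.
Read '1': q1→∅, q2→{q3, q4, q8}, q3→{q5, q6}, q6→∅, q7→{q1, q7}, q8→{q2, q6}; now {q1, q2, q3, q4, q5, q6, q7, q8}.
The final set {q1, q2, q3, q4, q5, q6, q7, q8} contains the accepting states q2, q4, q6, q8.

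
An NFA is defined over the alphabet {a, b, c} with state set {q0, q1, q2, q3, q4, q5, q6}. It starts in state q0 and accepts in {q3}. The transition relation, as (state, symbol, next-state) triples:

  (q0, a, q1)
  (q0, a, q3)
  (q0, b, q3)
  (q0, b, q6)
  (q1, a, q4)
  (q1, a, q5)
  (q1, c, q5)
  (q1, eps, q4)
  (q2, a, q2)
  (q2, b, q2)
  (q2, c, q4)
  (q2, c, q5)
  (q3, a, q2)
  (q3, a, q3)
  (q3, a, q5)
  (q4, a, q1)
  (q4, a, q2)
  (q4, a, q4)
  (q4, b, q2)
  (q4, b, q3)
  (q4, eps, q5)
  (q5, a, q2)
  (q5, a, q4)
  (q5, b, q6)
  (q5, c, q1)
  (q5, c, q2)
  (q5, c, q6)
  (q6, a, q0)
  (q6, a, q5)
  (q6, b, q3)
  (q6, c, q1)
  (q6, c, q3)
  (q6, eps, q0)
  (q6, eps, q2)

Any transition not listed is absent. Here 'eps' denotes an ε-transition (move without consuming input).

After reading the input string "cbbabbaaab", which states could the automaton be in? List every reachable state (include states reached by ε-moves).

∅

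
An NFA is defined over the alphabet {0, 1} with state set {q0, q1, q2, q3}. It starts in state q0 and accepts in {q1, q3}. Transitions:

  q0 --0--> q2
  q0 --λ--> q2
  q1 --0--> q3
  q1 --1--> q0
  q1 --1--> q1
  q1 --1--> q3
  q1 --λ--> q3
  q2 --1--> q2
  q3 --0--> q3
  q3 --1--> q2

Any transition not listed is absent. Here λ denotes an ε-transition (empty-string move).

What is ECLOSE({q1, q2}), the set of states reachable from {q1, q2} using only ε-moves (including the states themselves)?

{q1, q2, q3}

Begin with {q1, q2}.
ε-move q1 → q3; add q3.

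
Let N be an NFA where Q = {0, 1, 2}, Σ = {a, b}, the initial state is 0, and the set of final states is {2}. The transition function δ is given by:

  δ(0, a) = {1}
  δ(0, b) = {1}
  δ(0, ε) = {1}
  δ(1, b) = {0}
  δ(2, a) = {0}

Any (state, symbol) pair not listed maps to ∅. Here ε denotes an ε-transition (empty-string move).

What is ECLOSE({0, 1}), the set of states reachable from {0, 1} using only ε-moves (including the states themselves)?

Begin with {0, 1}.
No ε-moves leave this set, so the closure equals the set itself.

{0, 1}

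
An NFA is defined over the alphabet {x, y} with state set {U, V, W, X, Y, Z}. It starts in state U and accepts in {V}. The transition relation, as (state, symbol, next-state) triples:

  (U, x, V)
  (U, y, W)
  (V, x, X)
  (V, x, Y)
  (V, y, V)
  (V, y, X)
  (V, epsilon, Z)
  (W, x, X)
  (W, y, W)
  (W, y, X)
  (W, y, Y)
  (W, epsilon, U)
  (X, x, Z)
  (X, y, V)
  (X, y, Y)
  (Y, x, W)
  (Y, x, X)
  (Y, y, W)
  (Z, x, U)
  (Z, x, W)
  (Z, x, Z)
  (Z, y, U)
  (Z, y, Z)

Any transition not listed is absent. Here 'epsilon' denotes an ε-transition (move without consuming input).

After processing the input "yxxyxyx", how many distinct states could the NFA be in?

6

Start in {U}.
Read 'y': U→{W}; union {W}; ε-closure = {U, W}.
Read 'x': U→{V}, W→{X}; union {V, X}; ε-closure = {V, X, Z}.
Read 'x': V→{X, Y}, X→{Z}, Z→{U, W, Z}; now {U, W, X, Y, Z}.
Read 'y': U→{W}, W→{W, X, Y}, X→{V, Y}, Y→{W}, Z→{U, Z}; now {U, V, W, X, Y, Z}.
Read 'x': U→{V}, V→{X, Y}, W→{X}, X→{Z}, Y→{W, X}, Z→{U, W, Z}; now {U, V, W, X, Y, Z}.
Read 'y': U→{W}, V→{V, X}, W→{W, X, Y}, X→{V, Y}, Y→{W}, Z→{U, Z}; now {U, V, W, X, Y, Z}.
Read 'x': U→{V}, V→{X, Y}, W→{X}, X→{Z}, Y→{W, X}, Z→{U, W, Z}; now {U, V, W, X, Y, Z}.
That set has 6 states.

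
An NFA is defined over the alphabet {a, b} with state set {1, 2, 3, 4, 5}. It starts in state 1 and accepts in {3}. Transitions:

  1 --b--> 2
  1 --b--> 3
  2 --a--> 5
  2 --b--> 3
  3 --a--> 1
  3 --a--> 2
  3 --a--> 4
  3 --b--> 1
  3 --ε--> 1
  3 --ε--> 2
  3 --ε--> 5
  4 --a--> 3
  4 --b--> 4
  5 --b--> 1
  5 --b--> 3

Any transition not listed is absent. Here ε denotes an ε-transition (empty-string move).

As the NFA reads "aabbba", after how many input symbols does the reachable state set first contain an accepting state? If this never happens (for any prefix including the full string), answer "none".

none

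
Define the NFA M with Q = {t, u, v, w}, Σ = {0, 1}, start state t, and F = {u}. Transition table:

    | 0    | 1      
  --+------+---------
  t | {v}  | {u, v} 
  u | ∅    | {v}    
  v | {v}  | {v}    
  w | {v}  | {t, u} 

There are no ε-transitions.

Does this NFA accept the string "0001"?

No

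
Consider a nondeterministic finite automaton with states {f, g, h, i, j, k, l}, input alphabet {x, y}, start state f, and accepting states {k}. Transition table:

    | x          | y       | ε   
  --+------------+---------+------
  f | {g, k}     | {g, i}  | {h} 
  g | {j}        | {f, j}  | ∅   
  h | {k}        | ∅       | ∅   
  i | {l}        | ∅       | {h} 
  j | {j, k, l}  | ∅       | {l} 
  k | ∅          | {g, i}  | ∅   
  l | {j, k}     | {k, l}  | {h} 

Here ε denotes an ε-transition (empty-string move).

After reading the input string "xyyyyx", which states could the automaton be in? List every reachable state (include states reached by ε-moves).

{g, h, j, k, l}

Start: ε-closure({f}) = {f, h}.
Read 'x': {f, h} → {g, k}.
Read 'y': {g, k} → {f, g, h, i, j, l}.
Read 'y': {f, g, h, i, j, l} → {f, g, h, i, j, k, l}.
Read 'y': {f, g, h, i, j, k, l} → {f, g, h, i, j, k, l}.
Read 'y': {f, g, h, i, j, k, l} → {f, g, h, i, j, k, l}.
Read 'x': {f, g, h, i, j, k, l} → {g, h, j, k, l}.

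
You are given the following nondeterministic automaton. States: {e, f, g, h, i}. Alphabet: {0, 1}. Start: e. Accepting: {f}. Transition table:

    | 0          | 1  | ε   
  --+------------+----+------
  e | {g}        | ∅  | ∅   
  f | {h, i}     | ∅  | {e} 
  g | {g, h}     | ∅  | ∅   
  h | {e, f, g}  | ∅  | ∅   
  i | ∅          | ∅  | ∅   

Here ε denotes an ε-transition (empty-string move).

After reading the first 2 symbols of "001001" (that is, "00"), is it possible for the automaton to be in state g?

Yes

Start in {e}.
Read '0': e→{g}; now {g}.
Read '0': g→{g, h}; now {g, h}.
State g is in {g, h}.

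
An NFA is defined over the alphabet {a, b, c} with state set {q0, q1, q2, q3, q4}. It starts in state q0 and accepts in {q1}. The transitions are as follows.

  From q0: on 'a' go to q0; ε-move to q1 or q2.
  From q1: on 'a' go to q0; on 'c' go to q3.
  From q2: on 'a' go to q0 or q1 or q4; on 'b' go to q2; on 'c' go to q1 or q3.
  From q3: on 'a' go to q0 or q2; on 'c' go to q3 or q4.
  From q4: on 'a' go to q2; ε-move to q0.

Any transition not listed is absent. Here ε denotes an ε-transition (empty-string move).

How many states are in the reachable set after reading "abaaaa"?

4

Start: ε-closure({q0}) = {q0, q1, q2}.
Read 'a': {q0, q1, q2} → {q0, q1, q2, q4}.
Read 'b': {q0, q1, q2, q4} → {q2}.
Read 'a': {q2} → {q0, q1, q2, q4}.
Read 'a': {q0, q1, q2, q4} → {q0, q1, q2, q4}.
Read 'a': {q0, q1, q2, q4} → {q0, q1, q2, q4}.
Read 'a': {q0, q1, q2, q4} → {q0, q1, q2, q4}.
That set has 4 states.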